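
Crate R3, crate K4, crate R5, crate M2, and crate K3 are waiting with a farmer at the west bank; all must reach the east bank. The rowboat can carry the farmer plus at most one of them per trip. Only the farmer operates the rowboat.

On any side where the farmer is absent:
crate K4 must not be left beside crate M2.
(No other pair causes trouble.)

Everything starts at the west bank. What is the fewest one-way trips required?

Counting alone: the farmer can take at most 1 across per trip to the east bank, so moving all 5 needs at least 5 loaded trips out, with a return between consecutive ones — at least 9 crossings.
The plan below uses exactly 9 crossings, so it is optimal:
1. Farmer goes to the east bank with crate K4.  [the west bank: crate K3, crate M2, crate R3, crate R5 | the east bank: crate K4]
2. Farmer goes back to the west bank alone.  [the west bank: crate K3, crate M2, crate R3, crate R5 | the east bank: crate K4]
3. Farmer goes to the east bank with crate R3.  [the west bank: crate K3, crate M2, crate R5 | the east bank: crate K4, crate R3]
4. Farmer goes back to the west bank alone.  [the west bank: crate K3, crate M2, crate R5 | the east bank: crate K4, crate R3]
5. Farmer goes to the east bank with crate R5.  [the west bank: crate K3, crate M2 | the east bank: crate K4, crate R3, crate R5]
6. Farmer goes back to the west bank alone.  [the west bank: crate K3, crate M2 | the east bank: crate K4, crate R3, crate R5]
7. Farmer goes to the east bank with crate K3.  [the west bank: crate M2 | the east bank: crate K3, crate K4, crate R3, crate R5]
8. Farmer goes back to the west bank alone.  [the west bank: crate M2 | the east bank: crate K3, crate K4, crate R3, crate R5]
9. Farmer goes to the east bank with crate M2.  [the west bank: — | the east bank: crate K3, crate K4, crate M2, crate R3, crate R5]

9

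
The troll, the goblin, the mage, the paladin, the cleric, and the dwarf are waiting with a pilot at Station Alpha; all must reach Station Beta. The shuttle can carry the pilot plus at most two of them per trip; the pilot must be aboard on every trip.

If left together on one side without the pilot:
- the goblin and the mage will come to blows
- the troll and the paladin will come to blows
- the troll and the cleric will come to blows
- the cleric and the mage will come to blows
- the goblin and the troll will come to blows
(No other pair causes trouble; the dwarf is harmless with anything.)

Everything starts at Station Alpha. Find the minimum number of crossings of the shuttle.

7

Counting alone: the pilot can take at most 2 across per trip to Station Beta, so moving all 6 needs at least 3 loaded trips out, with a return between consecutive ones — at least 5 crossings.
The safety rule pushes this higher. Following every safe sequence of crossings, the most of the 6 that can be at Station Beta as the shuttle arrives there on crossing 5 is 5 — never all 6.
So no plan with fewer than 7 crossings exists, and this one achieves 7:
1. Pilot goes to Station Beta with the mage and the troll.  [Station Alpha: the cleric, the dwarf, the goblin, the paladin | Station Beta: the mage, the troll]
2. Pilot goes back to Station Alpha alone.  [Station Alpha: the cleric, the dwarf, the goblin, the paladin | Station Beta: the mage, the troll]
3. Pilot goes to Station Beta with the goblin and the paladin.  [Station Alpha: the cleric, the dwarf | Station Beta: the goblin, the mage, the paladin, the troll]
4. Pilot goes back to Station Alpha with the mage and the troll.  [Station Alpha: the cleric, the dwarf, the mage, the troll | Station Beta: the goblin, the paladin]
5. Pilot goes to Station Beta with the cleric and the dwarf.  [Station Alpha: the mage, the troll | Station Beta: the cleric, the dwarf, the goblin, the paladin]
6. Pilot goes back to Station Alpha alone.  [Station Alpha: the mage, the troll | Station Beta: the cleric, the dwarf, the goblin, the paladin]
7. Pilot goes to Station Beta with the mage and the troll.  [Station Alpha: — | Station Beta: the cleric, the dwarf, the goblin, the mage, the paladin, the troll]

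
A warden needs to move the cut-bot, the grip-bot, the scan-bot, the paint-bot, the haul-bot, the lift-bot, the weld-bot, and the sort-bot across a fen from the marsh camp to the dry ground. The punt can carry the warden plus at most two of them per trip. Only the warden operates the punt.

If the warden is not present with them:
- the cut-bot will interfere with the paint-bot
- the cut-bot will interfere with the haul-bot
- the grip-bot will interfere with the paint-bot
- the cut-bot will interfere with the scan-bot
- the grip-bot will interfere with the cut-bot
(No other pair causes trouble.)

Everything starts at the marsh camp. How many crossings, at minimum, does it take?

13

Counting alone: the warden can take at most 2 across per trip to the dry ground, so moving all 8 needs at least 4 loaded trips out, with a return between consecutive ones — at least 7 crossings.
The safety rule pushes this higher. Following every safe sequence of crossings, the most of the 8 that can be at the dry ground as the punt arrives there on crossings 7, 9, 11 is 5, 6, 7 respectively — never all 8.
So no plan with fewer than 13 crossings exists, and this one achieves 13:
1. Warden goes to the dry ground with the cut-bot and the grip-bot.
2. Warden goes back to the marsh camp with the cut-bot.
3. Warden goes to the dry ground with the cut-bot and the scan-bot.
4. Warden goes back to the marsh camp with the cut-bot.
5. Warden goes to the dry ground with the cut-bot and the haul-bot.
6. Warden goes back to the marsh camp with the cut-bot.
7. Warden goes to the dry ground with the cut-bot and the lift-bot.
8. Warden goes back to the marsh camp with the cut-bot.
9. Warden goes to the dry ground with the cut-bot and the weld-bot.
10. Warden goes back to the marsh camp with the cut-bot.
11. Warden goes to the dry ground with the cut-bot and the sort-bot.
12. Warden goes back to the marsh camp with the cut-bot.
13. Warden goes to the dry ground with the cut-bot and the paint-bot.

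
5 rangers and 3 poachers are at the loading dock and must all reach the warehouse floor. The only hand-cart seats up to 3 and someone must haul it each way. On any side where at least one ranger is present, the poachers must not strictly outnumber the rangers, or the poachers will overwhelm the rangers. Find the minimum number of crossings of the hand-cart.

Counting alone: each trip to the warehouse floor takes at most 3 across and each return brings at least 1 back, so after t trips out (and t−1 returns) at most 3t − (t−1) of the 8 are across; that first reaches 8 at t = 4, so at least 7 crossings are needed.
The plan below uses exactly 7 crossings, so it is optimal:
1. 2 poachers → the warehouse floor.  (the loading dock: 5R 1P; the warehouse floor: 0R 2P)
2. 1 poacher ← the loading dock.  (the loading dock: 5R 2P; the warehouse floor: 0R 1P)
3. 2 rangers and 1 poacher → the warehouse floor.  (the loading dock: 3R 1P; the warehouse floor: 2R 2P)
4. 1 poacher ← the loading dock.  (the loading dock: 3R 2P; the warehouse floor: 2R 1P)
5. 1 ranger and 2 poachers → the warehouse floor.  (the loading dock: 2R 0P; the warehouse floor: 3R 3P)
6. 1 poacher ← the loading dock.  (the loading dock: 2R 1P; the warehouse floor: 3R 2P)
7. 2 rangers and 1 poacher → the warehouse floor.  (the loading dock: 0R 0P; the warehouse floor: 5R 3P)

7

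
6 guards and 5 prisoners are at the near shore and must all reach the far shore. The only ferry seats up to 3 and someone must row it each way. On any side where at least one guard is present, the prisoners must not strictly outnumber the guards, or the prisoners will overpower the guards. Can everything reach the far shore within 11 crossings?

Yes

Yes — this plan uses 9 crossings (≤ 11):
1. 3 prisoners → the far shore.  (the near shore: 6G 2P; the far shore: 0G 3P)
2. 1 prisoner ← the near shore.  (the near shore: 6G 3P; the far shore: 0G 2P)
3. 3 guards → the far shore.  (the near shore: 3G 3P; the far shore: 3G 2P)
4. 1 guard ← the near shore.  (the near shore: 4G 3P; the far shore: 2G 2P)
5. 2 guards and 1 prisoner → the far shore.  (the near shore: 2G 2P; the far shore: 4G 3P)
6. 1 guard ← the near shore.  (the near shore: 3G 2P; the far shore: 3G 3P)
7. 2 guards and 1 prisoner → the far shore.  (the near shore: 1G 1P; the far shore: 5G 4P)
8. 1 guard ← the near shore.  (the near shore: 2G 1P; the far shore: 4G 4P)
9. 2 guards and 1 prisoner → the far shore.  (the near shore: 0G 0P; the far shore: 6G 5P)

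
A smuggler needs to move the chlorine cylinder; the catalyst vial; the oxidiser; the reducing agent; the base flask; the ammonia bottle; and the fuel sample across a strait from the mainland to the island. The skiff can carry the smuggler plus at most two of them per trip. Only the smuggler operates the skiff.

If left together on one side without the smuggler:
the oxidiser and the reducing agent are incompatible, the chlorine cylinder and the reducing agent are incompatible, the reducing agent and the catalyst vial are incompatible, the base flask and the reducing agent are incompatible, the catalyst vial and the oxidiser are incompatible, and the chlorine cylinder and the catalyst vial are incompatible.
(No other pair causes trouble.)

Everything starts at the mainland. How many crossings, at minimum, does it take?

11

Counting alone: the smuggler can take at most 2 across per trip to the island, so moving all 7 needs at least 4 loaded trips out, with a return between consecutive ones — at least 7 crossings.
The safety rule pushes this higher. Following every safe sequence of crossings, the most of the 7 that can be at the island as the skiff arrives there on crossings 7, 9 is 5, 6 respectively — never all 7.
So no plan with fewer than 11 crossings exists, and this one achieves 11:
1. Smuggler goes to the island with the catalyst vial and the reducing agent.  [the mainland: the ammonia bottle, the base flask, the chlorine cylinder, the fuel sample, the oxidiser | the island: the catalyst vial, the reducing agent]
2. Smuggler goes back to the mainland with the catalyst vial.  [the mainland: the ammonia bottle, the base flask, the catalyst vial, the chlorine cylinder, the fuel sample, the oxidiser | the island: the reducing agent]
3. Smuggler goes to the island with the chlorine cylinder and the oxidiser.  [the mainland: the ammonia bottle, the base flask, the catalyst vial, the fuel sample | the island: the chlorine cylinder, the oxidiser, the reducing agent]
4. Smuggler goes back to the mainland with the reducing agent.  [the mainland: the ammonia bottle, the base flask, the catalyst vial, the fuel sample, the reducing agent | the island: the chlorine cylinder, the oxidiser]
5. Smuggler goes to the island with the base flask and the catalyst vial.  [the mainland: the ammonia bottle, the fuel sample, the reducing agent | the island: the base flask, the catalyst vial, the chlorine cylinder, the oxidiser]
6. Smuggler goes back to the mainland with the catalyst vial.  [the mainland: the ammonia bottle, the catalyst vial, the fuel sample, the reducing agent | the island: the base flask, the chlorine cylinder, the oxidiser]
7. Smuggler goes to the island with the ammonia bottle and the catalyst vial.  [the mainland: the fuel sample, the reducing agent | the island: the ammonia bottle, the base flask, the catalyst vial, the chlorine cylinder, the oxidiser]
8. Smuggler goes back to the mainland with the catalyst vial.  [the mainland: the catalyst vial, the fuel sample, the reducing agent | the island: the ammonia bottle, the base flask, the chlorine cylinder, the oxidiser]
9. Smuggler goes to the island with the catalyst vial and the fuel sample.  [the mainland: the reducing agent | the island: the ammonia bottle, the base flask, the catalyst vial, the chlorine cylinder, the fuel sample, the oxidiser]
10. Smuggler goes back to the mainland with the catalyst vial.  [the mainland: the catalyst vial, the reducing agent | the island: the ammonia bottle, the base flask, the chlorine cylinder, the fuel sample, the oxidiser]
11. Smuggler goes to the island with the catalyst vial and the reducing agent.  [the mainland: — | the island: the ammonia bottle, the base flask, the catalyst vial, the chlorine cylinder, the fuel sample, the oxidiser, the reducing agent]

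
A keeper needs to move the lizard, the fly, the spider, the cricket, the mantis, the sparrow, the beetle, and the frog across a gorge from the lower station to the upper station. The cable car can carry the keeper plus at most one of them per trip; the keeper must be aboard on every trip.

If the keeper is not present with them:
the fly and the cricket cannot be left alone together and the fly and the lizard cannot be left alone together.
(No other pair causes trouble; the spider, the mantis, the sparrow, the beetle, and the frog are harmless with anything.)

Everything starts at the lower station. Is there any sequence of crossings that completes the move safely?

Yes

1. Keeper goes to the upper station with the fly.  [the lower station: the beetle, the cricket, the frog, the lizard, the mantis, the sparrow, the spider | the upper station: the fly]
2. Keeper goes back to the lower station alone.  [the lower station: the beetle, the cricket, the frog, the lizard, the mantis, the sparrow, the spider | the upper station: the fly]
3. Keeper goes to the upper station with the lizard.  [the lower station: the beetle, the cricket, the frog, the mantis, the sparrow, the spider | the upper station: the fly, the lizard]
4. Keeper goes back to the lower station with the fly.  [the lower station: the beetle, the cricket, the fly, the frog, the mantis, the sparrow, the spider | the upper station: the lizard]
5. Keeper goes to the upper station with the cricket.  [the lower station: the beetle, the fly, the frog, the mantis, the sparrow, the spider | the upper station: the cricket, the lizard]
6. Keeper goes back to the lower station alone.  [the lower station: the beetle, the fly, the frog, the mantis, the sparrow, the spider | the upper station: the cricket, the lizard]
7. Keeper goes to the upper station with the spider.  [the lower station: the beetle, the fly, the frog, the mantis, the sparrow | the upper station: the cricket, the lizard, the spider]
8. Keeper goes back to the lower station alone.  [the lower station: the beetle, the fly, the frog, the mantis, the sparrow | the upper station: the cricket, the lizard, the spider]
9. Keeper goes to the upper station with the mantis.  [the lower station: the beetle, the fly, the frog, the sparrow | the upper station: the cricket, the lizard, the mantis, the spider]
10. Keeper goes back to the lower station alone.  [the lower station: the beetle, the fly, the frog, the sparrow | the upper station: the cricket, the lizard, the mantis, the spider]
11. Keeper goes to the upper station with the sparrow.  [the lower station: the beetle, the fly, the frog | the upper station: the cricket, the lizard, the mantis, the sparrow, the spider]
12. Keeper goes back to the lower station alone.  [the lower station: the beetle, the fly, the frog | the upper station: the cricket, the lizard, the mantis, the sparrow, the spider]
13. Keeper goes to the upper station with the beetle.  [the lower station: the fly, the frog | the upper station: the beetle, the cricket, the lizard, the mantis, the sparrow, the spider]
14. Keeper goes back to the lower station alone.  [the lower station: the fly, the frog | the upper station: the beetle, the cricket, the lizard, the mantis, the sparrow, the spider]
15. Keeper goes to the upper station with the frog.  [the lower station: the fly | the upper station: the beetle, the cricket, the frog, the lizard, the mantis, the sparrow, the spider]
16. Keeper goes back to the lower station alone.  [the lower station: the fly | the upper station: the beetle, the cricket, the frog, the lizard, the mantis, the sparrow, the spider]
17. Keeper goes to the upper station with the fly.  [the lower station: — | the upper station: the beetle, the cricket, the fly, the frog, the lizard, the mantis, the sparrow, the spider]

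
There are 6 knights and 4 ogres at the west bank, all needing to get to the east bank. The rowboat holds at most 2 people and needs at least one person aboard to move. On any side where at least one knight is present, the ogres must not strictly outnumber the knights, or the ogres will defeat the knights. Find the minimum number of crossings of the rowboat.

17

Counting alone: each trip to the east bank takes at most 2 across and each return brings at least 1 back, so after t trips out (and t−1 returns) at most 2t − (t−1) of the 10 are across; that first reaches 10 at t = 9, so at least 17 crossings are needed.
The plan below uses exactly 17 crossings, so it is optimal:
1. 2 ogres → the east bank.  (the west bank: 6K 2O; the east bank: 0K 2O)
2. 1 ogre ← the west bank.  (the west bank: 6K 3O; the east bank: 0K 1O)
3. 2 ogres → the east bank.  (the west bank: 6K 1O; the east bank: 0K 3O)
4. 1 ogre ← the west bank.  (the west bank: 6K 2O; the east bank: 0K 2O)
5. 2 knights → the east bank.  (the west bank: 4K 2O; the east bank: 2K 2O)
6. 1 ogre ← the west bank.  (the west bank: 4K 3O; the east bank: 2K 1O)
7. 1 knight and 1 ogre → the east bank.  (the west bank: 3K 2O; the east bank: 3K 2O)
8. 1 ogre ← the west bank.  (the west bank: 3K 3O; the east bank: 3K 1O)
9. 2 ogres → the east bank.  (the west bank: 3K 1O; the east bank: 3K 3O)
10. 1 ogre ← the west bank.  (the west bank: 3K 2O; the east bank: 3K 2O)
11. 1 knight and 1 ogre → the east bank.  (the west bank: 2K 1O; the east bank: 4K 3O)
12. 1 ogre ← the west bank.  (the west bank: 2K 2O; the east bank: 4K 2O)
13. 2 ogres → the east bank.  (the west bank: 2K 0O; the east bank: 4K 4O)
14. 1 ogre ← the west bank.  (the west bank: 2K 1O; the east bank: 4K 3O)
15. 1 knight and 1 ogre → the east bank.  (the west bank: 1K 0O; the east bank: 5K 4O)
16. 1 ogre ← the west bank.  (the west bank: 1K 1O; the east bank: 5K 3O)
17. 1 knight and 1 ogre → the east bank.  (the west bank: 0K 0O; the east bank: 6K 4O)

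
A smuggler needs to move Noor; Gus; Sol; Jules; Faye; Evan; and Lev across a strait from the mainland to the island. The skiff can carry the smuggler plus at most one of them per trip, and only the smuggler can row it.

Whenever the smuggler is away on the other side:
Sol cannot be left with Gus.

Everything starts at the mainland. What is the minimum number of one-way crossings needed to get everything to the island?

Counting alone: the smuggler can take at most 1 across per trip to the island, so moving all 7 needs at least 7 loaded trips out, with a return between consecutive ones — at least 13 crossings.
The plan below uses exactly 13 crossings, so it is optimal:
1. Smuggler goes to the island with Gus.  [the mainland: Evan, Faye, Jules, Lev, Noor, Sol | the island: Gus]
2. Smuggler goes back to the mainland alone.  [the mainland: Evan, Faye, Jules, Lev, Noor, Sol | the island: Gus]
3. Smuggler goes to the island with Noor.  [the mainland: Evan, Faye, Jules, Lev, Sol | the island: Gus, Noor]
4. Smuggler goes back to the mainland alone.  [the mainland: Evan, Faye, Jules, Lev, Sol | the island: Gus, Noor]
5. Smuggler goes to the island with Jules.  [the mainland: Evan, Faye, Lev, Sol | the island: Gus, Jules, Noor]
6. Smuggler goes back to the mainland alone.  [the mainland: Evan, Faye, Lev, Sol | the island: Gus, Jules, Noor]
7. Smuggler goes to the island with Faye.  [the mainland: Evan, Lev, Sol | the island: Faye, Gus, Jules, Noor]
8. Smuggler goes back to the mainland alone.  [the mainland: Evan, Lev, Sol | the island: Faye, Gus, Jules, Noor]
9. Smuggler goes to the island with Evan.  [the mainland: Lev, Sol | the island: Evan, Faye, Gus, Jules, Noor]
10. Smuggler goes back to the mainland alone.  [the mainland: Lev, Sol | the island: Evan, Faye, Gus, Jules, Noor]
11. Smuggler goes to the island with Lev.  [the mainland: Sol | the island: Evan, Faye, Gus, Jules, Lev, Noor]
12. Smuggler goes back to the mainland alone.  [the mainland: Sol | the island: Evan, Faye, Gus, Jules, Lev, Noor]
13. Smuggler goes to the island with Sol.  [the mainland: — | the island: Evan, Faye, Gus, Jules, Lev, Noor, Sol]

13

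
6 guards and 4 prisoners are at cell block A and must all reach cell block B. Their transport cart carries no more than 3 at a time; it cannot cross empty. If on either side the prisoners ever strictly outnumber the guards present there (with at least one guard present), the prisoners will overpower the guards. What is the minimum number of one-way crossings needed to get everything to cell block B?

Counting alone: each trip to cell block B takes at most 3 across and each return brings at least 1 back, so after t trips out (and t−1 returns) at most 3t − (t−1) of the 10 are across; that first reaches 10 at t = 5, so at least 9 crossings are needed.
The plan below uses exactly 9 crossings, so it is optimal:
1. 2 prisoners → cell block B.  (cell block A: 6G 2P; cell block B: 0G 2P)
2. 1 prisoner ← cell block A.  (cell block A: 6G 3P; cell block B: 0G 1P)
3. 3 prisoners → cell block B.  (cell block A: 6G 0P; cell block B: 0G 4P)
4. 1 prisoner ← cell block A.  (cell block A: 6G 1P; cell block B: 0G 3P)
5. 3 guards → cell block B.  (cell block A: 3G 1P; cell block B: 3G 3P)
6. 1 prisoner ← cell block A.  (cell block A: 3G 2P; cell block B: 3G 2P)
7. 1 guard and 2 prisoners → cell block B.  (cell block A: 2G 0P; cell block B: 4G 4P)
8. 1 prisoner ← cell block A.  (cell block A: 2G 1P; cell block B: 4G 3P)
9. 2 guards and 1 prisoner → cell block B.  (cell block A: 0G 0P; cell block B: 6G 4P)

9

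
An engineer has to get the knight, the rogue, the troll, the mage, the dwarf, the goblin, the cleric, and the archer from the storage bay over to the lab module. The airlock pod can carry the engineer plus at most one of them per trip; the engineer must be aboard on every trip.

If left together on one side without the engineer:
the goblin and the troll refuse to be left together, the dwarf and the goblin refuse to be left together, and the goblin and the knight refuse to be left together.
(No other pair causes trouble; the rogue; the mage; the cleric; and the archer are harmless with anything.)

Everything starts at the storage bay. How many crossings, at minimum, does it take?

impossible

Following every safe sequence of crossings from the start, the most of the 8 that can be at the lab module as the airlock pod arrives there on crossings 1, 3, 5, 7, 9, 11 is 1, 2, 3, 4, 5, 6 respectively; the best ever achieved is 6 of 8.
From crossing 13 on, no configuration arises that was not already reachable earlier: only 144 distinct safe configurations (who is on which side, and where the airlock pod is) can ever be reached, none of them has everyone across, and every continuation just revisits them. So no valid plan exists.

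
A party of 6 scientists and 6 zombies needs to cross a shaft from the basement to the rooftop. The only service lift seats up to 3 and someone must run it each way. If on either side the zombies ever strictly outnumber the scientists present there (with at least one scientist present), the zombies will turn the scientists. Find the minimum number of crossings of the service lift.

Following every safe sequence of crossings from the start, the most of the 12 that can be at the rooftop as the service lift arrives there on crossings 1, 3, 5 is 3, 5, 6 respectively; the best ever achieved is 6 of 12.
From crossing 7 on, no configuration arises that was not already reachable earlier: only 17 distinct safe configurations (who is on which side, and where the service lift is) can ever be reached, none of them has everyone across, and every continuation just revisits them. They are: 0 scientists + 0 zombies across (service lift back at the start); 0 scientists + 1 zombie across (service lift there); 0 scientists + 1 zombie across (service lift back at the start); 0 scientists + 2 zombies across (service lift there); 0 scientists + 2 zombies across (service lift back at the start); 0 scientists + 3 zombies across (service lift there); 0 scientists + 3 zombies across (service lift back at the start); 0 scientists + 4 zombies across (service lift there); 0 scientists + 4 zombies across (service lift back at the start); 0 scientists + 5 zombies across (service lift there); 0 scientists + 5 zombies across (service lift back at the start); 0 scientists + 6 zombies across (service lift there); 1 scientist + 1 zombie across (service lift there); 1 scientist + 1 zombie across (service lift back at the start); 2 scientists + 2 zombies across (service lift there); 2 scientists + 2 zombies across (service lift back at the start); 3 scientists + 3 zombies across (service lift there). So no valid plan exists.

impossible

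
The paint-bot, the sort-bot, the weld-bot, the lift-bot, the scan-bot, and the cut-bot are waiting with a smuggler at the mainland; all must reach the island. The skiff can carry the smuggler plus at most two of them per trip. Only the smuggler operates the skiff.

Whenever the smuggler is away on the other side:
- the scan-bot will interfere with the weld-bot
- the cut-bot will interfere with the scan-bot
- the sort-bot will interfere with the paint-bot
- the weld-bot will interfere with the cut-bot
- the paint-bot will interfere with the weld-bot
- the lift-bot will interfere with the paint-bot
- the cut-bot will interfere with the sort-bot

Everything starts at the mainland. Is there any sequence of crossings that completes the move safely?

Whatever the first load, the items left behind include a forbidden pair without the smuggler. No opening move is safe, so no plan exists.

No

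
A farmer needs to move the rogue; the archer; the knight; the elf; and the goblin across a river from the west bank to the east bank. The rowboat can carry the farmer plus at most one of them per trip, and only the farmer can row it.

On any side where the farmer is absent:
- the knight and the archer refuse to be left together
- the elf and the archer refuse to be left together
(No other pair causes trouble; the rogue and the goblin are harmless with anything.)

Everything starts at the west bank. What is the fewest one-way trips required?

Counting alone: the farmer can take at most 1 across per trip to the east bank, so moving all 5 needs at least 5 loaded trips out, with a return between consecutive ones — at least 9 crossings.
The safety rule pushes this higher. Following every safe sequence of crossings, the most of the 5 that can be at the east bank as the rowboat arrives there on crossing 9 is 4 — never all 5.
So no plan with fewer than 11 crossings exists, and this one achieves 11:
1. Farmer goes to the east bank with the archer.
2. Farmer goes back to the west bank alone.
3. Farmer goes to the east bank with the rogue.
4. Farmer goes back to the west bank alone.
5. Farmer goes to the east bank with the knight.
6. Farmer goes back to the west bank with the archer.
7. Farmer goes to the east bank with the elf.
8. Farmer goes back to the west bank alone.
9. Farmer goes to the east bank with the goblin.
10. Farmer goes back to the west bank alone.
11. Farmer goes to the east bank with the archer.

11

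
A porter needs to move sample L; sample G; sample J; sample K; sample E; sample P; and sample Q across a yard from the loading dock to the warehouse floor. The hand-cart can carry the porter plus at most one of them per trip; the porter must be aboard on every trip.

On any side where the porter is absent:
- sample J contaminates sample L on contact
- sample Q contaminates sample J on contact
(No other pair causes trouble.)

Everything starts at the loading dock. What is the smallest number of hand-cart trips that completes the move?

Counting alone: the porter can take at most 1 across per trip to the warehouse floor, so moving all 7 needs at least 7 loaded trips out, with a return between consecutive ones — at least 13 crossings.
The safety rule pushes this higher. Following every safe sequence of crossings, the most of the 7 that can be at the warehouse floor as the hand-cart arrives there on crossing 13 is 6 — never all 7.
So no plan with fewer than 15 crossings exists, and this one achieves 15:
1. Porter goes to the warehouse floor with sample J.  [the loading dock: sample E, sample G, sample K, sample L, sample P, sample Q | the warehouse floor: sample J]
2. Porter goes back to the loading dock alone.  [the loading dock: sample E, sample G, sample K, sample L, sample P, sample Q | the warehouse floor: sample J]
3. Porter goes to the warehouse floor with sample L.  [the loading dock: sample E, sample G, sample K, sample P, sample Q | the warehouse floor: sample J, sample L]
4. Porter goes back to the loading dock with sample J.  [the loading dock: sample E, sample G, sample J, sample K, sample P, sample Q | the warehouse floor: sample L]
5. Porter goes to the warehouse floor with sample Q.  [the loading dock: sample E, sample G, sample J, sample K, sample P | the warehouse floor: sample L, sample Q]
6. Porter goes back to the loading dock alone.  [the loading dock: sample E, sample G, sample J, sample K, sample P | the warehouse floor: sample L, sample Q]
7. Porter goes to the warehouse floor with sample G.  [the loading dock: sample E, sample J, sample K, sample P | the warehouse floor: sample G, sample L, sample Q]
8. Porter goes back to the loading dock alone.  [the loading dock: sample E, sample J, sample K, sample P | the warehouse floor: sample G, sample L, sample Q]
9. Porter goes to the warehouse floor with sample K.  [the loading dock: sample E, sample J, sample P | the warehouse floor: sample G, sample K, sample L, sample Q]
10. Porter goes back to the loading dock alone.  [the loading dock: sample E, sample J, sample P | the warehouse floor: sample G, sample K, sample L, sample Q]
11. Porter goes to the warehouse floor with sample E.  [the loading dock: sample J, sample P | the warehouse floor: sample E, sample G, sample K, sample L, sample Q]
12. Porter goes back to the loading dock alone.  [the loading dock: sample J, sample P | the warehouse floor: sample E, sample G, sample K, sample L, sample Q]
13. Porter goes to the warehouse floor with sample P.  [the loading dock: sample J | the warehouse floor: sample E, sample G, sample K, sample L, sample P, sample Q]
14. Porter goes back to the loading dock alone.  [the loading dock: sample J | the warehouse floor: sample E, sample G, sample K, sample L, sample P, sample Q]
15. Porter goes to the warehouse floor with sample J.  [the loading dock: — | the warehouse floor: sample E, sample G, sample J, sample K, sample L, sample P, sample Q]

15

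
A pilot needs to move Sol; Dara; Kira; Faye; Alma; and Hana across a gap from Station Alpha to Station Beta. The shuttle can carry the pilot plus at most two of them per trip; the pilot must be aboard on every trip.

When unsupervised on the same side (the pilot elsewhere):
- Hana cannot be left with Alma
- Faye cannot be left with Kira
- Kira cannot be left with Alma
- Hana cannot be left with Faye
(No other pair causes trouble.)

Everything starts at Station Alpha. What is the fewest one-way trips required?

5

Counting alone: the pilot can take at most 2 across per trip to Station Beta, so moving all 6 needs at least 3 loaded trips out, with a return between consecutive ones — at least 5 crossings.
The plan below uses exactly 5 crossings, so it is optimal:
1. Pilot goes to Station Beta with Hana and Kira.  [Station Alpha: Alma, Dara, Faye, Sol | Station Beta: Hana, Kira]
2. Pilot goes back to Station Alpha alone.  [Station Alpha: Alma, Dara, Faye, Sol | Station Beta: Hana, Kira]
3. Pilot goes to Station Beta with Dara and Sol.  [Station Alpha: Alma, Faye | Station Beta: Dara, Hana, Kira, Sol]
4. Pilot goes back to Station Alpha alone.  [Station Alpha: Alma, Faye | Station Beta: Dara, Hana, Kira, Sol]
5. Pilot goes to Station Beta with Alma and Faye.  [Station Alpha: — | Station Beta: Alma, Dara, Faye, Hana, Kira, Sol]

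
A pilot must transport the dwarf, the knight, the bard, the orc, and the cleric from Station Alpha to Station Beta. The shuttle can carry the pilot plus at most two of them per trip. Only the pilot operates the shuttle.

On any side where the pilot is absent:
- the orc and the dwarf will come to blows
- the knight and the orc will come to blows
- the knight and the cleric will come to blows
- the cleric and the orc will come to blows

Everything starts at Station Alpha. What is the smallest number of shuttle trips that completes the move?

7

Counting alone: the pilot can take at most 2 across per trip to Station Beta, so moving all 5 needs at least 3 loaded trips out, with a return between consecutive ones — at least 5 crossings.
The safety rule pushes this higher. Following every safe sequence of crossings, the most of the 5 that can be at Station Beta as the shuttle arrives there on crossing 5 is 4 — never all 5.
So no plan with fewer than 7 crossings exists, and this one achieves 7:
1. Pilot goes to Station Beta with the knight and the orc.  [Station Alpha: the bard, the cleric, the dwarf | Station Beta: the knight, the orc]
2. Pilot goes back to Station Alpha with the knight.  [Station Alpha: the bard, the cleric, the dwarf, the knight | Station Beta: the orc]
3. Pilot goes to Station Beta with the dwarf and the knight.  [Station Alpha: the bard, the cleric | Station Beta: the dwarf, the knight, the orc]
4. Pilot goes back to Station Alpha with the orc.  [Station Alpha: the bard, the cleric, the orc | Station Beta: the dwarf, the knight]
5. Pilot goes to Station Beta with the bard and the orc.  [Station Alpha: the cleric | Station Beta: the bard, the dwarf, the knight, the orc]
6. Pilot goes back to Station Alpha with the orc.  [Station Alpha: the cleric, the orc | Station Beta: the bard, the dwarf, the knight]
7. Pilot goes to Station Beta with the cleric and the orc.  [Station Alpha: — | Station Beta: the bard, the cleric, the dwarf, the knight, the orc]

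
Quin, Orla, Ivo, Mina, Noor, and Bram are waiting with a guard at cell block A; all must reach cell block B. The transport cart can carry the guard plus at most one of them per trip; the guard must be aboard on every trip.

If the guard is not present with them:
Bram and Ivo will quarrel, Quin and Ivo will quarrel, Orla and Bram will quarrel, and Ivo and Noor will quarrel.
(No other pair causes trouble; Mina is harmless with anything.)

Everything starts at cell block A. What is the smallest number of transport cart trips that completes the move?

Whatever the first load, the items left behind include a forbidden pair without the guard. No opening move is safe, so no plan exists.

impossible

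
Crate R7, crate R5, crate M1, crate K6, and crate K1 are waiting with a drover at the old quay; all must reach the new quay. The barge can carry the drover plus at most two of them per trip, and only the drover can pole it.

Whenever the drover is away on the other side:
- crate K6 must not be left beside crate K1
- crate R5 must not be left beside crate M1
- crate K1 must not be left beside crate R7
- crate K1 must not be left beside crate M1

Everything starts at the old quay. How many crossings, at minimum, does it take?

Counting alone: the drover can take at most 2 across per trip to the new quay, so moving all 5 needs at least 3 loaded trips out, with a return between consecutive ones — at least 5 crossings.
The plan below uses exactly 5 crossings, so it is optimal:
1. Drover goes to the new quay with crate K1 and crate R5.  [the old quay: crate K6, crate M1, crate R7 | the new quay: crate K1, crate R5]
2. Drover goes back to the old quay alone.  [the old quay: crate K6, crate M1, crate R7 | the new quay: crate K1, crate R5]
3. Drover goes to the new quay with crate K6 and crate R7.  [the old quay: crate M1 | the new quay: crate K1, crate K6, crate R5, crate R7]
4. Drover goes back to the old quay with crate K1.  [the old quay: crate K1, crate M1 | the new quay: crate K6, crate R5, crate R7]
5. Drover goes to the new quay with crate K1 and crate M1.  [the old quay: — | the new quay: crate K1, crate K6, crate M1, crate R5, crate R7]

5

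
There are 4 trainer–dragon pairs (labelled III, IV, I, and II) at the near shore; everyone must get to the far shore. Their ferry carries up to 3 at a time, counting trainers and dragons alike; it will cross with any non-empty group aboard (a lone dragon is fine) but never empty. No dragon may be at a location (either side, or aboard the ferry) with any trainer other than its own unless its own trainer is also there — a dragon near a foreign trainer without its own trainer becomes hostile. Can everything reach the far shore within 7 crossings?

No

Counting alone: each trip to the far shore takes at most 3 across and each return brings at least 1 back, so after t trips out (and t−1 returns) at most 3t − (t−1) of the 8 are across; that first reaches 8 at t = 4, so at least 7 crossings are needed.
The safety rule pushes this higher. Following every safe sequence of crossings, the most of the 8 that can be at the far shore as the ferry arrives there on crossing 7 is 7 — never all 8.
So the move cannot be finished within 7 crossings. (The shortest complete plan takes 9:)
1. dragon III and trainer III cross → the far shore.
2. trainer III crosses ← the near shore.
3. dragon IV, trainer III, and trainer IV cross → the far shore.
4. dragon III and trainer III cross ← the near shore.
5. trainer I, trainer II, and trainer III cross → the far shore.
6. dragon IV crosses ← the near shore.
7. dragon III and dragon IV cross → the far shore.
8. dragon III crosses ← the near shore.
9. dragon I, dragon II, and dragon III cross → the far shore.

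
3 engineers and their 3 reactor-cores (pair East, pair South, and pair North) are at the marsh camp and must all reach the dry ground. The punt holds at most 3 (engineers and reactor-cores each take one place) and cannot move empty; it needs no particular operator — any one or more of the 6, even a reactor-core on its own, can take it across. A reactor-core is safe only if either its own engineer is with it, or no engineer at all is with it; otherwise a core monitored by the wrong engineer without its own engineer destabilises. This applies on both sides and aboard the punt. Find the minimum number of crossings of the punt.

5

Counting alone: each trip to the dry ground takes at most 3 across and each return brings at least 1 back, so after t trips out (and t−1 returns) at most 3t − (t−1) of the 6 are across; that first reaches 6 at t = 3, so at least 5 crossings are needed.
The plan below uses exactly 5 crossings, so it is optimal:
1. engineer East and reactor-core East cross → the dry ground.
2. engineer East crosses ← the marsh camp.
3. engineer East, engineer North, and engineer South cross → the dry ground.
4. reactor-core East crosses ← the marsh camp.
5. reactor-core East, reactor-core North, and reactor-core South cross → the dry ground.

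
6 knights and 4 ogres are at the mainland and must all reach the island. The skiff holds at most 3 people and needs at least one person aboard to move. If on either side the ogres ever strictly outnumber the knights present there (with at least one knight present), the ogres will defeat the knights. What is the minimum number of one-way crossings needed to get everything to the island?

Counting alone: each trip to the island takes at most 3 across and each return brings at least 1 back, so after t trips out (and t−1 returns) at most 3t − (t−1) of the 10 are across; that first reaches 10 at t = 5, so at least 9 crossings are needed.
The plan below uses exactly 9 crossings, so it is optimal:
1. 2 ogres → the island.  (the mainland: 6K 2O; the island: 0K 2O)
2. 1 ogre ← the mainland.  (the mainland: 6K 3O; the island: 0K 1O)
3. 3 ogres → the island.  (the mainland: 6K 0O; the island: 0K 4O)
4. 1 ogre ← the mainland.  (the mainland: 6K 1O; the island: 0K 3O)
5. 3 knights → the island.  (the mainland: 3K 1O; the island: 3K 3O)
6. 1 ogre ← the mainland.  (the mainland: 3K 2O; the island: 3K 2O)
7. 1 knight and 2 ogres → the island.  (the mainland: 2K 0O; the island: 4K 4O)
8. 1 ogre ← the mainland.  (the mainland: 2K 1O; the island: 4K 3O)
9. 2 knights and 1 ogre → the island.  (the mainland: 0K 0O; the island: 6K 4O)

9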